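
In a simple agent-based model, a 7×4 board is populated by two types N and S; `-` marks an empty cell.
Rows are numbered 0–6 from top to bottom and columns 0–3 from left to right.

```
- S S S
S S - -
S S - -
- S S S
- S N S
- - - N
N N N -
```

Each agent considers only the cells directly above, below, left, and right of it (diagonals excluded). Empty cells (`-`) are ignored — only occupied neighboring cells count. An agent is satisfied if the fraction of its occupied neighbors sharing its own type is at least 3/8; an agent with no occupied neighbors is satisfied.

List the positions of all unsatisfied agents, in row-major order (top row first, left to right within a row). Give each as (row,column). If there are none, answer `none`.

(0,1)S 2/2 satisfied
(0,2)S 2/2 satisfied
(0,3)S 1/1 satisfied
(1,0)S 2/2 satisfied
(1,1)S 3/3 satisfied
(2,0)S 2/2 satisfied
(2,1)S 3/3 satisfied
(3,1)S 3/3 satisfied
(3,2)S 2/3 satisfied
(3,3)S 2/2 satisfied
(4,1)S 1/2 satisfied
(4,2)N 0/3 not
(4,3)S 1/3 not
(5,3)N 0/1 not
(6,0)N 1/1 satisfied
(6,1)N 2/2 satisfied
(6,2)N 1/1 satisfied

(4,2), (4,3), (5,3)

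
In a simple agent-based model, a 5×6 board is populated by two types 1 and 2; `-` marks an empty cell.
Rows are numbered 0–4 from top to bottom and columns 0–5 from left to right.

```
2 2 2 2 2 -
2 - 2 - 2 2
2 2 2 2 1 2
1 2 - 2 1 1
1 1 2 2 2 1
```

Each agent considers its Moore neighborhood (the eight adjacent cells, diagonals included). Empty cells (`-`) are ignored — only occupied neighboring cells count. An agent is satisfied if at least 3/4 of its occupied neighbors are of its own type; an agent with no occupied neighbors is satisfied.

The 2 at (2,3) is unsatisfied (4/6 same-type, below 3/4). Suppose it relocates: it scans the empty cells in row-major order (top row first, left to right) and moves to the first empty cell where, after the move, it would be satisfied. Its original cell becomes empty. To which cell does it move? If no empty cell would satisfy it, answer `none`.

(0,5)

Vacating (2,3). Empty cells in order:
  (0,5): 3/3 same-type → satisfied — stop here.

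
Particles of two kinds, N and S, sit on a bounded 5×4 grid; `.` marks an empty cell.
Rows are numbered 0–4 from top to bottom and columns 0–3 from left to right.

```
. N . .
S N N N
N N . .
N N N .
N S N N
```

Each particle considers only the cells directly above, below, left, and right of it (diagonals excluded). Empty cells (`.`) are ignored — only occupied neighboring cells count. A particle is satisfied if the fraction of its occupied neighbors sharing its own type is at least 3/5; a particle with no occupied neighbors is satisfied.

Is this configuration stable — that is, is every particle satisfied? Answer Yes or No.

No

(0,1)N 1/1 ✓
(1,0)S 0/2 ✗
(1,1)N 3/4 ✓
(1,2)N 2/2 ✓
(1,3)N 1/1 ✓
(2,0)N 2/3 ✓
(2,1)N 3/3 ✓
(3,0)N 3/3 ✓
(3,1)N 3/4 ✓
(3,2)N 2/2 ✓
(4,0)N 1/2 ✗
(4,1)S 0/3 ✗
(4,2)N 2/3 ✓
(4,3)N 1/1 ✓
For instance (1,0) has only 0/2 same-type neighbors, below 3/5.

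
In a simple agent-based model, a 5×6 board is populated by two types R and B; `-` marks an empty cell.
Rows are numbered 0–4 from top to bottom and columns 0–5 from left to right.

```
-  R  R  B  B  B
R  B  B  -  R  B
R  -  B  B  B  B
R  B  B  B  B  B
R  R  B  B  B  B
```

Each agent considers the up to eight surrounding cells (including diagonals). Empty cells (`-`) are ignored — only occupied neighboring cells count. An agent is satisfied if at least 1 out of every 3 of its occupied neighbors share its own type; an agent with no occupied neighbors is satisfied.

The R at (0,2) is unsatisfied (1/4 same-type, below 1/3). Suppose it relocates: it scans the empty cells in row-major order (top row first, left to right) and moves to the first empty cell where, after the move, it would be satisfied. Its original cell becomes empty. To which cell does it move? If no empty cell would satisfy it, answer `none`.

(0,0)

Vacating (0,2). Empty cells in order:
  (0,0): 2/3 same-type → satisfied — stop here.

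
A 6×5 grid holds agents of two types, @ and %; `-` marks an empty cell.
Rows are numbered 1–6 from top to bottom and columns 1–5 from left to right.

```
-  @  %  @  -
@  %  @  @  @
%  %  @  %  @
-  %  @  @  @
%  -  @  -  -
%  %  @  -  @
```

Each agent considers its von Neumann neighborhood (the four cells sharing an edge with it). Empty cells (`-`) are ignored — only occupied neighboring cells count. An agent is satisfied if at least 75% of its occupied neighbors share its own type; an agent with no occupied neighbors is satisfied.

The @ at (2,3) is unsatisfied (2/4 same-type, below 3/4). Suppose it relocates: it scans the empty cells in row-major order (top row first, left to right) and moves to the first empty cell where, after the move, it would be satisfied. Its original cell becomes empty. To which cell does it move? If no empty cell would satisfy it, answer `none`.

Vacating (2,3). Empty cells in order:
  (1,1): 2/2 same-type → satisfied — stop here.

(1,1)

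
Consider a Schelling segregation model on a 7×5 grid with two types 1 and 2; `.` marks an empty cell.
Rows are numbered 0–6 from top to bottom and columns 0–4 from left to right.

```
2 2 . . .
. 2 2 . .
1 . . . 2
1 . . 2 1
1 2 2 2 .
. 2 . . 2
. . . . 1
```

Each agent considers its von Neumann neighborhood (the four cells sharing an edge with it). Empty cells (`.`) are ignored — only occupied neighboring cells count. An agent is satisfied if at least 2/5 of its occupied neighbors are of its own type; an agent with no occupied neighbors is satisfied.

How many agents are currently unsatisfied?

4

(0,0)2 1/1 ok
(0,1)2 2/2 ok
(1,1)2 2/2 ok
(1,2)2 1/1 ok
(2,0)1 1/1 ok
(2,4)2 0/1 unhappy
(3,0)1 2/2 ok
(3,3)2 1/2 ok
(3,4)1 0/2 unhappy
(4,0)1 1/2 ok
(4,1)2 2/3 ok
(4,2)2 2/2 ok
(4,3)2 2/2 ok
(5,1)2 1/1 ok
(5,4)2 0/1 unhappy
(6,4)1 0/1 unhappy
Unsatisfied: (2,4), (3,4), (5,4), (6,4) — 4 in total.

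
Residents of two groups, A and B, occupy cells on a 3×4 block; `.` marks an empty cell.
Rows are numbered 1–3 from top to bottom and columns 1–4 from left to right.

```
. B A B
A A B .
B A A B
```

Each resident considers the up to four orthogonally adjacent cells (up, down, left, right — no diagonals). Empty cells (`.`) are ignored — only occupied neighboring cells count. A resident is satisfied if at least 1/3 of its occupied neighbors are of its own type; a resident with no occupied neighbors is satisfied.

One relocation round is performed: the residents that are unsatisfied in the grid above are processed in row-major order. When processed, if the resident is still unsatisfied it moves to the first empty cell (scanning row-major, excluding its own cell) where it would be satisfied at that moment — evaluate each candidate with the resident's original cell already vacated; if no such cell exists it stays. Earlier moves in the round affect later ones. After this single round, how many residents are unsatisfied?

Initially unsatisfied (in order): (1,2), (1,3), (1,4), (2,3), (3,1), (3,4).
  (1,2) → (2,4).
  (1,3) → (1,1).
  (1,4): now satisfied by earlier moves; stays.
  (2,3): now satisfied by earlier moves; stays.
  (3,1) → (1,3).
  (3,4): now satisfied by earlier moves; stays.
Resulting grid:
A . B B
A A B B
. A A B
All satisfied now.

0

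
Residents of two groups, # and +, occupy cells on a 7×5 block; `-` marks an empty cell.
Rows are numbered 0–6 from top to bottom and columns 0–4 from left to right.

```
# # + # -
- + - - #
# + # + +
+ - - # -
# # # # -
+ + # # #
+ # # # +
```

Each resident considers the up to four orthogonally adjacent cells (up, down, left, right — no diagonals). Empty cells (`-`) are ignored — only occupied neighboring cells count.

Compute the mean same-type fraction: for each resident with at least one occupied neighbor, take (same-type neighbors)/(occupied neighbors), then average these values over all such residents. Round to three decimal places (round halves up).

0.451

(0,0)# 1/1
(0,1)# 1/3
(0,2)+ 0/2
(0,3)# 0/1
(1,1)+ 1/2
(1,4)# 0/1
(2,0)# 0/2
(2,1)+ 1/3
(2,2)# 0/2
(2,3)+ 1/3
(2,4)+ 1/2
(3,0)+ 0/2
(3,3)# 1/2
(4,0)# 1/3
(4,1)# 2/3
(4,2)# 3/3
(4,3)# 3/3
(5,0)+ 2/3
(5,1)+ 1/4
(5,2)# 3/4
(5,3)# 4/4
(5,4)# 1/2
(6,0)+ 1/2
(6,1)# 1/3
(6,2)# 3/3
(6,3)# 2/3
(6,4)+ 0/2
Sum over 27 residents: 1/1 + 1/3 + 0/2 + 0/1 + 1/2 + 0/1 + 0/2 + 1/3 + 0/2 + 1/3 + 1/2 + 0/2 + 1/2 + 1/3 + 2/3 + 3/3 + 3/3 + 2/3 + 1/4 + 3/4 + 4/4 + 1/2 + 1/2 + 1/3 + 3/3 + 2/3 + 0/2 = 73/6; mean = 73/6 ÷ 27 = 73/162 = 0.450617… → 0.451.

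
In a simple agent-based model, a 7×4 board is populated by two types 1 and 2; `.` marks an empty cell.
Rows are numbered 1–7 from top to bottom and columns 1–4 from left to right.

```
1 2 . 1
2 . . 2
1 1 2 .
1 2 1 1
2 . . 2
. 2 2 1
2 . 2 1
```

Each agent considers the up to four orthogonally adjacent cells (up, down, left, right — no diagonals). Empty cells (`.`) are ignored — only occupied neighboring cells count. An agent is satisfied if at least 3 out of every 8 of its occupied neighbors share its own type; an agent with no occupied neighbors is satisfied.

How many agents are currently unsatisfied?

13

Row 1: (1,1)1 0/2 not · (1,2)2 0/1 not · (1,4)1 0/1 not
Row 2: (2,1)2 0/2 not · (2,4)2 0/1 not
Row 3: (3,1)1 2/3 satisfied · (3,2)1 1/3 not · (3,3)2 0/2 not
Row 4: (4,1)1 1/3 not · (4,2)2 0/3 not · (4,3)1 1/3 not · (4,4)1 1/2 satisfied
Row 5: (5,1)2 0/1 not · (5,4)2 0/2 not
Row 6: (6,2)2 1/1 satisfied · (6,3)2 2/3 satisfied · (6,4)1 1/3 not
Row 7: (7,1)2 0/0 satisfied · (7,3)2 1/2 satisfied · (7,4)1 1/2 satisfied
Unsatisfied: (1,1), (1,2), (1,4), (2,1), (2,4), (3,2), (3,3), (4,1), (4,2), (4,3), (5,1), (5,4), (6,4) — 13 in total.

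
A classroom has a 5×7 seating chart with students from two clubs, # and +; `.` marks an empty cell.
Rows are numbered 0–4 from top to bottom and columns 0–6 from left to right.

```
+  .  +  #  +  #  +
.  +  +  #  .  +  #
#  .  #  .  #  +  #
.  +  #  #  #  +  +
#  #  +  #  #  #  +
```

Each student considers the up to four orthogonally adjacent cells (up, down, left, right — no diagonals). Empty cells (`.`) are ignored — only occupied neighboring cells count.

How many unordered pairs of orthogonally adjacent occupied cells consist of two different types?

Scan each occupied cell's neighbors to the right and below so each pair is counted once.
Row 0: +(0,2)–#(0,3)≠ +(0,2)–+(1,2)= #(0,3)–+(0,4)≠ #(0,3)–#(1,3)= +(0,4)–#(0,5)≠ #(0,5)–+(0,6)≠ #(0,5)–+(1,5)≠ +(0,6)–#(1,6)≠  → 6/8 unlike.
Row 1: +(1,1)–+(1,2)= +(1,2)–#(1,3)≠ +(1,2)–#(2,2)≠ +(1,5)–#(1,6)≠ +(1,5)–+(2,5)= #(1,6)–#(2,6)=  → 3/6 unlike.
Row 2: #(2,2)–#(3,2)= #(2,4)–+(2,5)≠ #(2,4)–#(3,4)= +(2,5)–#(2,6)≠ +(2,5)–+(3,5)= #(2,6)–+(3,6)≠  → 3/6 unlike.
Row 3: +(3,1)–#(3,2)≠ +(3,1)–#(4,1)≠ #(3,2)–#(3,3)= #(3,2)–+(4,2)≠ #(3,3)–#(3,4)= #(3,3)–#(4,3)= #(3,4)–+(3,5)≠ #(3,4)–#(4,4)= +(3,5)–+(3,6)= +(3,5)–#(4,5)≠ +(3,6)–+(4,6)=  → 5/11 unlike.
Row 4: #(4,0)–#(4,1)= #(4,1)–+(4,2)≠ +(4,2)–#(4,3)≠ #(4,3)–#(4,4)= #(4,4)–#(4,5)= #(4,5)–+(4,6)≠  → 3/6 unlike.
Total adjacent occupied pairs: 37; unlike-type pairs: 20.

20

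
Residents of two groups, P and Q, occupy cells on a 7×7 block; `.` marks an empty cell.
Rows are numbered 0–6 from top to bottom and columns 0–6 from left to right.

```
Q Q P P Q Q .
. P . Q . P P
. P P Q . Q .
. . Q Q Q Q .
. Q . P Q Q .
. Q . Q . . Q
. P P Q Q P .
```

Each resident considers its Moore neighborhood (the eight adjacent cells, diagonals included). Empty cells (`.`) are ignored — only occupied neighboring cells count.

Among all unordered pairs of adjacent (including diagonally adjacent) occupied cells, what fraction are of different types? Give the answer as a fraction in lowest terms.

Scan each occupied cell's neighbors to the right and below (and the two forward diagonals) so each pair is counted once.
From row 0: 9 unlike of 14 pairs (running 9/14).
From row 1: 3 unlike of 7 pairs (running 12/21).
From row 2: 4 unlike of 10 pairs (running 16/31).
From row 3: 3 unlike of 12 pairs (running 19/43).
From row 4: 2 unlike of 6 pairs (running 21/49).
From row 5: 4 unlike of 6 pairs (running 25/55).
From row 6: 2 unlike of 4 pairs (running 27/59).
Total adjacent occupied pairs: 59; unlike-type pairs: 27.
27/59 is already in lowest terms.

27/59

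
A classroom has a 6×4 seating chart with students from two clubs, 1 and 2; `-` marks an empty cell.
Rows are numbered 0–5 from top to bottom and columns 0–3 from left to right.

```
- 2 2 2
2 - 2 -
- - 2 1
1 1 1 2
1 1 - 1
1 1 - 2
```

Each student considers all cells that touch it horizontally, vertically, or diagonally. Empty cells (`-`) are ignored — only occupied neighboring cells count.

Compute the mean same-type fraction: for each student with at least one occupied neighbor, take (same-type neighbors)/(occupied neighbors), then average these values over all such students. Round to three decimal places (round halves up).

(0,1)2 3/3
(0,2)2 3/3
(0,3)2 2/2
(1,0)2 1/1
(1,2)2 4/5
(2,2)2 2/5
(2,3)1 1/4
(3,0)1 3/3
(3,1)1 4/5
(3,2)1 4/6
(3,3)2 1/4
(4,0)1 5/5
(4,1)1 6/6
(4,3)1 1/3
(5,0)1 3/3
(5,1)1 3/3
(5,3)2 0/1
Sum over 17 students: 3/3 + 3/3 + 2/2 + 1/1 + 4/5 + 2/5 + 1/4 + 3/3 + 4/5 + 4/6 + 1/4 + 5/5 + 6/6 + 1/3 + 3/3 + 3/3 + 0/1 = 25/2; mean = 25/2 ÷ 17 = 25/34 = 0.735294… → 0.735.

0.735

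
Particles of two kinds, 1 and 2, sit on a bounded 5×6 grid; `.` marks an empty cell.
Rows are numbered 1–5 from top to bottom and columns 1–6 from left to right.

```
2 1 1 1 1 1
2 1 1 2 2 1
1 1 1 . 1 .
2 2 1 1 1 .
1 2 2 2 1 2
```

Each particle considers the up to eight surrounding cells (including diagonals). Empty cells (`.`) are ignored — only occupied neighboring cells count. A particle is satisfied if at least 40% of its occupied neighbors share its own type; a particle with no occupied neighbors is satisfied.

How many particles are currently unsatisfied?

8

Row 1: (1,1)2 1/3 ✗ · (1,2)1 3/5 ✓ · (1,3)1 4/5 ✓ · (1,4)1 3/5 ✓ · (1,5)1 3/5 ✓ · (1,6)1 2/3 ✓
Row 2: (2,1)2 1/5 ✗ · (2,2)1 6/8 ✓ · (2,3)1 6/7 ✓ · (2,4)2 1/7 ✗ · (2,5)2 1/6 ✗ · (2,6)1 3/4 ✓
Row 3: (3,1)1 2/5 ✓ · (3,2)1 5/8 ✓ · (3,3)1 5/7 ✓ · (3,5)1 3/5 ✓
Row 4: (4,1)2 2/5 ✓ · (4,2)2 3/8 ✗ · (4,3)1 3/7 ✓ · (4,4)1 5/7 ✓ · (4,5)1 3/5 ✓
Row 5: (5,1)1 0/3 ✗ · (5,2)2 3/5 ✓ · (5,3)2 3/5 ✓ · (5,4)2 1/5 ✗ · (5,5)1 2/4 ✓ · (5,6)2 0/2 ✗
Unsatisfied: (1,1), (2,1), (2,4), (2,5), (4,2), (5,1), (5,4), (5,6) — 8 in total.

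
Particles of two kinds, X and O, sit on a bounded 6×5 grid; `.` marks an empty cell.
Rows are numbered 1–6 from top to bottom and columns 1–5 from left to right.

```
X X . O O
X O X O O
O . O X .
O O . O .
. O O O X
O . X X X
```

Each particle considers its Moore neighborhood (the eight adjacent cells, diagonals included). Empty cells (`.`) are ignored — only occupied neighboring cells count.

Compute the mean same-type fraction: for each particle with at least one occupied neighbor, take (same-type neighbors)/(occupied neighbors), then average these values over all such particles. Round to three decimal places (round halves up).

0.643

Row 1: (1,1)X 2/3 · (1,2)X 3/4 · (1,4)O 3/4 · (1,5)O 3/3
Row 2: (2,1)X 2/4 · (2,2)O 2/6 · (2,3)X 2/6 · (2,4)O 4/6 · (2,5)O 3/4
Row 3: (3,1)O 3/4 · (3,3)O 4/6 · (3,4)X 1/5
Row 4: (4,1)O 3/3 · (4,2)O 5/5 · (4,4)O 3/5
Row 5: (5,2)O 4/5 · (5,3)O 4/6 · (5,4)O 2/6 · (5,5)X 2/4
Row 6: (6,1)O 1/1 · (6,3)X 1/4 · (6,4)X 3/5 · (6,5)X 2/3
Sum over 23 particles: 2/3 + 3/4 + 3/4 + 3/3 + 2/4 + 2/6 + 2/6 + 4/6 + 3/4 + 3/4 + 4/6 + 1/5 + 3/3 + 5/5 + 3/5 + 4/5 + 4/6 + 2/6 + 2/4 + 1/1 + 1/4 + 3/5 + 2/3 = 887/60; mean = 887/60 ÷ 23 = 887/1380 = 0.642753… → 0.643.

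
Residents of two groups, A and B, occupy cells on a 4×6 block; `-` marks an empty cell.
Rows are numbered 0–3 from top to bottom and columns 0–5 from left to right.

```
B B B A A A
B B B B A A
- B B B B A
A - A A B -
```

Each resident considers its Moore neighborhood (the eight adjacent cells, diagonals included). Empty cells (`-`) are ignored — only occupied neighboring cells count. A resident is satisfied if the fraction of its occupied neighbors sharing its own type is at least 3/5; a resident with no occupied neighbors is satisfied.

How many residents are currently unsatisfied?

7

Row 0: (0,0)B 3/3 ok · (0,1)B 5/5 ok · (0,2)B 4/5 ok · (0,3)A 2/5 unhappy · (0,4)A 4/5 ok · (0,5)A 3/3 ok
Row 1: (1,0)B 4/4 ok · (1,1)B 7/7 ok · (1,2)B 7/8 ok · (1,3)B 5/8 ok · (1,4)A 5/8 ok · (1,5)A 4/5 ok
Row 2: (2,1)B 4/6 ok · (2,2)B 5/7 ok · (2,3)B 5/8 ok · (2,4)B 3/7 unhappy · (2,5)A 2/4 unhappy
Row 3: (3,0)A 0/1 unhappy · (3,2)A 1/4 unhappy · (3,3)A 1/5 unhappy · (3,4)B 2/4 unhappy
Unsatisfied: (0,3), (2,4), (2,5), (3,0), (3,2), (3,3), (3,4) — 7 in total.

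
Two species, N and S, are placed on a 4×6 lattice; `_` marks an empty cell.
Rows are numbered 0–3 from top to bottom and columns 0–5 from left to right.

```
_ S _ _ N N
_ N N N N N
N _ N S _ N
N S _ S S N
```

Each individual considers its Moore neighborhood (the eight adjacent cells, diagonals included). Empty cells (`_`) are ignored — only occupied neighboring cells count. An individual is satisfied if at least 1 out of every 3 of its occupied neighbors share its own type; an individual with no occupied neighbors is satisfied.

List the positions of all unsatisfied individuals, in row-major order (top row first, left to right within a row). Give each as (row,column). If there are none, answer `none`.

(0,1), (3,1)

Row 0: (0,1)S 0/2 not · (0,4)N 4/4 satisfied · (0,5)N 3/3 satisfied
Row 1: (1,1)N 3/4 satisfied · (1,2)N 3/5 satisfied · (1,3)N 4/5 satisfied · (1,4)N 5/6 satisfied · (1,5)N 4/4 satisfied
Row 2: (2,0)N 2/3 satisfied · (2,2)N 3/6 satisfied · (2,3)S 2/6 satisfied · (2,5)N 3/4 satisfied
Row 3: (3,0)N 1/2 satisfied · (3,1)S 0/3 not · (3,3)S 2/3 satisfied · (3,4)S 2/4 satisfied · (3,5)N 1/2 satisfied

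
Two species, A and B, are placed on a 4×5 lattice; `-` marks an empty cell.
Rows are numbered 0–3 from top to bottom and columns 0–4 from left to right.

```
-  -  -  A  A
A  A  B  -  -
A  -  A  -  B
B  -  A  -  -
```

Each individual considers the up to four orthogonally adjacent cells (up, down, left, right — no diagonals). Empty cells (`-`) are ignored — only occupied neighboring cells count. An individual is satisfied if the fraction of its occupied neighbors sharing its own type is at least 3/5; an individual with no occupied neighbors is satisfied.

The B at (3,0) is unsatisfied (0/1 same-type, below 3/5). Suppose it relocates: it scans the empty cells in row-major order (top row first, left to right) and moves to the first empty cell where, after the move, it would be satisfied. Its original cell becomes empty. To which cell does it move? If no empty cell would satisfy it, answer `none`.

(3,4)

Vacating (3,0). Empty cells in order:
  (0,0): 0/1 same-type → still unsatisfied.
  (0,1): 0/1 same-type → still unsatisfied.
  (0,2): 1/2 same-type → still unsatisfied.
  (1,3): 1/2 same-type → still unsatisfied.
  (1,4): 1/2 same-type → still unsatisfied.
  (2,1): 0/3 same-type → still unsatisfied.
  (2,3): 1/2 same-type → still unsatisfied.
  (3,1): 0/1 same-type → still unsatisfied.
  (3,3): 0/1 same-type → still unsatisfied.
  (3,4): 1/1 same-type → satisfied — stop here.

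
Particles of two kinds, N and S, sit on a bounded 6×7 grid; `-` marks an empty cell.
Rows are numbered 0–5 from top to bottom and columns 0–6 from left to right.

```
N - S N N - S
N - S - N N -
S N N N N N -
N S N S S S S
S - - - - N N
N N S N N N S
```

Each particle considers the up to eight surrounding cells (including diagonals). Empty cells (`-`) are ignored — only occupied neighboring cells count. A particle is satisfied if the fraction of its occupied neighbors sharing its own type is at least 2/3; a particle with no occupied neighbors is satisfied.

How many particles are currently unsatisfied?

25

Row 0: (0,0)N 1/1 satisfied · (0,2)S 1/2 not · (0,3)N 2/4 not · (0,4)N 3/3 satisfied · (0,6)S 0/1 not
Row 1: (1,0)N 2/3 satisfied · (1,2)S 1/5 not · (1,4)N 6/6 satisfied · (1,5)N 4/5 satisfied
Row 2: (2,0)S 1/4 not · (2,1)N 4/7 not · (2,2)N 3/6 not · (2,3)N 4/7 not · (2,4)N 4/7 not · (2,5)N 3/6 not
Row 3: (3,0)N 1/4 not · (3,1)S 2/6 not · (3,2)N 3/5 not · (3,3)S 1/5 not · (3,4)S 2/6 not · (3,5)S 2/6 not · (3,6)S 1/4 not
Row 4: (4,0)S 1/4 not · (4,5)N 3/7 not · (4,6)N 2/5 not
Row 5: (5,0)N 1/2 not · (5,1)N 1/3 not · (5,2)S 0/2 not · (5,3)N 1/2 not · (5,4)N 3/3 satisfied · (5,5)N 3/4 satisfied · (5,6)S 0/3 not
Unsatisfied: (0,2), (0,3), (0,6), (1,2), (2,0), (2,1), (2,2), (2,3), (2,4), (2,5), (3,0), (3,1), (3,2), (3,3), (3,4), (3,5), (3,6), (4,0), (4,5), (4,6), (5,0), (5,1), (5,2), (5,3), (5,6) — 25 in total.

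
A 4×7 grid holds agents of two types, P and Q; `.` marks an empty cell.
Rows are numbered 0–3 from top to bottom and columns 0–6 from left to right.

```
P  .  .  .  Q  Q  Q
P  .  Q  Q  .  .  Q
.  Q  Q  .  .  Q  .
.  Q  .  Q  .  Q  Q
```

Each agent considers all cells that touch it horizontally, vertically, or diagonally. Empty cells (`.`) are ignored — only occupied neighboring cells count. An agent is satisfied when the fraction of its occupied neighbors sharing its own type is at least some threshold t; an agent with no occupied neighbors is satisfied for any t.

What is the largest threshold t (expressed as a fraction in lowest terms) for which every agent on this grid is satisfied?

1/2

Row 0: (0,0)P 1/1 · (0,4)Q 2/2 · (0,5)Q 3/3 · (0,6)Q 2/2
Row 1: (1,0)P 1/2 · (1,2)Q 3/3 · (1,3)Q 3/3 · (1,6)Q 3/3
Row 2: (2,1)Q 3/4 · (2,2)Q 5/5 · (2,5)Q 3/3
Row 3: (3,1)Q 2/2 · (3,3)Q 1/1 · (3,5)Q 2/2 · (3,6)Q 2/2
The smallest same-type fraction is 1/2 at (1,0), which reduces to 1/2. Any threshold above that leaves this agent unsatisfied.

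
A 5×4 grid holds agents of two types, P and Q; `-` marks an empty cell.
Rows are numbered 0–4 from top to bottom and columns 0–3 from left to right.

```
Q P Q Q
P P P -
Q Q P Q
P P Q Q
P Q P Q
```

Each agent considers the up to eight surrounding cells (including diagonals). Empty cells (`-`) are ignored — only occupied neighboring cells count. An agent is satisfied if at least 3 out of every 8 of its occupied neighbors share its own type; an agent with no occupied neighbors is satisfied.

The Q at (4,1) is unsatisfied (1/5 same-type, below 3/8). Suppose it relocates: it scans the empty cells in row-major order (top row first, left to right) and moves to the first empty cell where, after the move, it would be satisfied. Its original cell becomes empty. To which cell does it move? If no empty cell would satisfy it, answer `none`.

(1,3)

Vacating (4,1). Empty cells in order:
  (1,3): 3/5 same-type → satisfied — stop here.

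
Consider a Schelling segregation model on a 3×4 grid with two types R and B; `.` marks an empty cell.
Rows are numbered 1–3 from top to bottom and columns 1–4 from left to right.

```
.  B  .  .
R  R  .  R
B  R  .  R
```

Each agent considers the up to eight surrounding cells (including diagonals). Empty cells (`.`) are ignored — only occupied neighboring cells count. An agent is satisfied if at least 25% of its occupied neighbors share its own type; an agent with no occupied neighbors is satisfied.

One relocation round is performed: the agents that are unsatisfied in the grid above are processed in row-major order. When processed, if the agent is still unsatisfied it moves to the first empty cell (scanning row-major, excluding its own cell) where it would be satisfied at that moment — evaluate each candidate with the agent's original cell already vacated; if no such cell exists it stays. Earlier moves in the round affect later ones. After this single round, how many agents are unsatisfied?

0

Initially unsatisfied (in order): (1,2), (3,1).
  (1,2): no empty cell satisfies it; stays.
  (3,1) → (1,1).
Resulting grid:
B B . .
R R . R
. R . R
All satisfied now.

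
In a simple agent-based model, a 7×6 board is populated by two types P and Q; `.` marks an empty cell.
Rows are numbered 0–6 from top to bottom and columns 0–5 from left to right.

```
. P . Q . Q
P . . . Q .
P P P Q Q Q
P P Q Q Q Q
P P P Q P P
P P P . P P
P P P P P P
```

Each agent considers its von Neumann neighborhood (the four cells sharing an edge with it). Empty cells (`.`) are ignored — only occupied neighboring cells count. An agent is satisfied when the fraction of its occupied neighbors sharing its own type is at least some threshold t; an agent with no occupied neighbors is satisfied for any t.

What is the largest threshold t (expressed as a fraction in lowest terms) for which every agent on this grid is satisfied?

Row 0: (0,1)P — no occupied neighbors · (0,3)Q — no occupied neighbors · (0,5)Q — no occupied neighbors
Row 1: (1,0)P 1/1 · (1,4)Q 1/1
Row 2: (2,0)P 3/3 · (2,1)P 3/3 · (2,2)P 1/3 · (2,3)Q 2/3 · (2,4)Q 4/4 · (2,5)Q 2/2
Row 3: (3,0)P 3/3 · (3,1)P 3/4 · (3,2)Q 1/4 · (3,3)Q 4/4 · (3,4)Q 3/4 · (3,5)Q 2/3
Row 4: (4,0)P 3/3 · (4,1)P 4/4 · (4,2)P 2/4 · (4,3)Q 1/3 · (4,4)P 2/4 · (4,5)P 2/3
Row 5: (5,0)P 3/3 · (5,1)P 4/4 · (5,2)P 3/3 · (5,4)P 3/3 · (5,5)P 3/3
Row 6: (6,0)P 2/2 · (6,1)P 3/3 · (6,2)P 3/3 · (6,3)P 2/2 · (6,4)P 3/3 · (6,5)P 2/2
The smallest same-type fraction is 1/4 at (3,2), which reduces to 1/4. Any threshold above that leaves this agent unsatisfied.

1/4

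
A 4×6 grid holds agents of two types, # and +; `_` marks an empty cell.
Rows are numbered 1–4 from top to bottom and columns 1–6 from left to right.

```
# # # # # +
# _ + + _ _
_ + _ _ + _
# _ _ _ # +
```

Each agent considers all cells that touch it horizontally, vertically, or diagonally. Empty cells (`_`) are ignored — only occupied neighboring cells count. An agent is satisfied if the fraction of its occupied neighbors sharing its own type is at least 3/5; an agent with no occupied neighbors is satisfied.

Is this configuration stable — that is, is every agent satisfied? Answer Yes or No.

No

Row 1: (1,1)# 2/2 satisfied · (1,2)# 3/4 satisfied · (1,3)# 2/4 not · (1,4)# 2/4 not · (1,5)# 1/3 not · (1,6)+ 0/1 not
Row 2: (2,1)# 2/3 satisfied · (2,3)+ 2/5 not · (2,4)+ 2/5 not
Row 3: (3,2)+ 1/3 not · (3,5)+ 2/3 satisfied
Row 4: (4,1)# 0/1 not · (4,5)# 0/2 not · (4,6)+ 1/2 not
For instance (1,3) has only 2/4 same-type neighbors, below 3/5.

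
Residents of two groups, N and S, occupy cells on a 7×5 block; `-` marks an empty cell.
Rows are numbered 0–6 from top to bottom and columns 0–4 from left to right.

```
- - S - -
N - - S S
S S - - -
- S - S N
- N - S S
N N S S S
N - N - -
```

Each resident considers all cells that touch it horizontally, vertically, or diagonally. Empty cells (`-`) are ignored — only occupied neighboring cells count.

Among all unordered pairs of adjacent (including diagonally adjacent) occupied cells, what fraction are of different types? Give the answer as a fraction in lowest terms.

Scan each occupied cell's neighbors to the right and below (and the two forward diagonals) so each pair is counted once.
From row 0: 0 unlike of 1 pairs (running 0/1).
From row 1: 2 unlike of 3 pairs (running 2/4).
From row 2: 0 unlike of 3 pairs (running 2/7).
From row 3: 4 unlike of 6 pairs (running 6/13).
From row 4: 1 unlike of 9 pairs (running 7/22).
From row 5: 3 unlike of 9 pairs (running 10/31).
Total adjacent occupied pairs: 31; unlike-type pairs: 10.
10/31 is already in lowest terms.

10/31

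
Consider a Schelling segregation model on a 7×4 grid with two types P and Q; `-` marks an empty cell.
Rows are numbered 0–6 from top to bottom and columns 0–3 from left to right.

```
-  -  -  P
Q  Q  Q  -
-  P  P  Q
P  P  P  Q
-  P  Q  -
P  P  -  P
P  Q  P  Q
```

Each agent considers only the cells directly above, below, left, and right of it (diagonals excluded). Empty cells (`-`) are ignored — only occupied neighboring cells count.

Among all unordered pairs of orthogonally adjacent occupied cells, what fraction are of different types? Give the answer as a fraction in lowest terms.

Scan each occupied cell's neighbors to the right and below so each pair is counted once.
Row 1: Q(1,0)–Q(1,1)= Q(1,1)–Q(1,2)= Q(1,1)–P(2,1)≠ Q(1,2)–P(2,2)≠  → 2/4 unlike.
Row 2: P(2,1)–P(2,2)= P(2,1)–P(3,1)= P(2,2)–Q(2,3)≠ P(2,2)–P(3,2)= Q(2,3)–Q(3,3)=  → 1/5 unlike.
Row 3: P(3,0)–P(3,1)= P(3,1)–P(3,2)= P(3,1)–P(4,1)= P(3,2)–Q(3,3)≠ P(3,2)–Q(4,2)≠  → 2/5 unlike.
Row 4: P(4,1)–Q(4,2)≠ P(4,1)–P(5,1)=  → 1/2 unlike.
Row 5: P(5,0)–P(5,1)= P(5,0)–P(6,0)= P(5,1)–Q(6,1)≠ P(5,3)–Q(6,3)≠  → 2/4 unlike.
Row 6: P(6,0)–Q(6,1)≠ Q(6,1)–P(6,2)≠ P(6,2)–Q(6,3)≠  → 3/3 unlike.
Total adjacent occupied pairs: 23; unlike-type pairs: 11.
11/23 is already in lowest terms.

11/23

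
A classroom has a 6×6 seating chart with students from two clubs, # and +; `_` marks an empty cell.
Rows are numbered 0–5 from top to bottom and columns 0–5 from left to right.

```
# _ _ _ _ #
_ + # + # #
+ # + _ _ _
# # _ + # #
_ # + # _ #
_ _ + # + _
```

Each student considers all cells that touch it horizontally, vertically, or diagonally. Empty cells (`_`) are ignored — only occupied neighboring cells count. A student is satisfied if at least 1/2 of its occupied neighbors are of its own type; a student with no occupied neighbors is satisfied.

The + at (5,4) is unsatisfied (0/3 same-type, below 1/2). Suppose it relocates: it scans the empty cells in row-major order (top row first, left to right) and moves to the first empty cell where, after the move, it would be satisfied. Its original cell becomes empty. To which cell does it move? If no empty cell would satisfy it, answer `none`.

(0,2)

Vacating (5,4). Empty cells in order:
  (0,1): 1/3 same-type → still unsatisfied.
  (0,2): 2/3 same-type → satisfied — stop here.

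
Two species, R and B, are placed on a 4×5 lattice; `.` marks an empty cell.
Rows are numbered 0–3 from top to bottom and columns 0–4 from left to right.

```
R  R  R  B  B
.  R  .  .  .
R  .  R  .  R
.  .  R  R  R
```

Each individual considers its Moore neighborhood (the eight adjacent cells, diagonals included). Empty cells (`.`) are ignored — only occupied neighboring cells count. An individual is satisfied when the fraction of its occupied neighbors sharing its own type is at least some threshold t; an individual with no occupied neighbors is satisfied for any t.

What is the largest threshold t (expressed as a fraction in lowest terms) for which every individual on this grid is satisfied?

1/2

(0,0)R 2/2
(0,1)R 3/3
(0,2)R 2/3
(0,3)B 1/2
(0,4)B 1/1
(1,1)R 5/5
(2,0)R 1/1
(2,2)R 3/3
(2,4)R 2/2
(3,2)R 2/2
(3,3)R 4/4
(3,4)R 2/2
The smallest same-type fraction is 1/2 at (0,3), which reduces to 1/2. Any threshold above that leaves this individual unsatisfied.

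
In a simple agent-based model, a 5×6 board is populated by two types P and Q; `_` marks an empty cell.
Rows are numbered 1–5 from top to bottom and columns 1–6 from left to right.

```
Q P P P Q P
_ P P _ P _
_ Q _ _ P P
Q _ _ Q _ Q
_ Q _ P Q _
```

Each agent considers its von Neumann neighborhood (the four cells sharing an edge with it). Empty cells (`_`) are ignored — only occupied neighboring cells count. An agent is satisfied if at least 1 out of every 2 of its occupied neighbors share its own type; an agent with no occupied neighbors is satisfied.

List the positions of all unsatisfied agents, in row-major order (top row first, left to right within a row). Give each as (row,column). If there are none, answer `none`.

(1,1), (1,5), (1,6), (3,2), (4,4), (4,6), (5,4), (5,5)

Row 1: (1,1)Q 0/1 unhappy · (1,2)P 2/3 ok · (1,3)P 3/3 ok · (1,4)P 1/2 ok · (1,5)Q 0/3 unhappy · (1,6)P 0/1 unhappy
Row 2: (2,2)P 2/3 ok · (2,3)P 2/2 ok · (2,5)P 1/2 ok
Row 3: (3,2)Q 0/1 unhappy · (3,5)P 2/2 ok · (3,6)P 1/2 ok
Row 4: (4,1)Q 0/0 ok · (4,4)Q 0/1 unhappy · (4,6)Q 0/1 unhappy
Row 5: (5,2)Q 0/0 ok · (5,4)P 0/2 unhappy · (5,5)Q 0/1 unhappy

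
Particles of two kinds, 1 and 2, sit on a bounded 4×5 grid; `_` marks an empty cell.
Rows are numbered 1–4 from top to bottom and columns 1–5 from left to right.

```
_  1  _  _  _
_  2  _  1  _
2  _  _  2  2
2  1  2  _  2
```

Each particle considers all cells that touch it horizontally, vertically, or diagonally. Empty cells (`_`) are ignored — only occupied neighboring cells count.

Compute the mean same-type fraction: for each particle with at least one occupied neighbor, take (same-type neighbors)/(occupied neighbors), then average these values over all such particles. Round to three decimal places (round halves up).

(1,2)1 0/1
(2,2)2 1/2
(2,4)1 0/2
(3,1)2 2/3
(3,4)2 3/4
(3,5)2 2/3
(4,1)2 1/2
(4,2)1 0/3
(4,3)2 1/2
(4,5)2 2/2
Sum over 10 particles: 0/1 + 1/2 + 0/2 + 2/3 + 3/4 + 2/3 + 1/2 + 0/3 + 1/2 + 2/2 = 55/12; mean = 55/12 ÷ 10 = 11/24 = 0.458333… → 0.458.

0.458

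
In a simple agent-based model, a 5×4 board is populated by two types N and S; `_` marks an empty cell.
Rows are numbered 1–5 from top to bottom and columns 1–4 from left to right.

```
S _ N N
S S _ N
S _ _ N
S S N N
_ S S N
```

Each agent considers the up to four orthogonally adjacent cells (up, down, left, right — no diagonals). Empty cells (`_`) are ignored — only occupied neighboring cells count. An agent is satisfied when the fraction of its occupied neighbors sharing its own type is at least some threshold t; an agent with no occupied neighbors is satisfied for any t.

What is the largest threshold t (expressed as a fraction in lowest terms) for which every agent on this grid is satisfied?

1/3

Row 1: (1,1)S 1/1 · (1,3)N 1/1 · (1,4)N 2/2
Row 2: (2,1)S 3/3 · (2,2)S 1/1 · (2,4)N 2/2
Row 3: (3,1)S 2/2 · (3,4)N 2/2
Row 4: (4,1)S 2/2 · (4,2)S 2/3 · (4,3)N 1/3 · (4,4)N 3/3
Row 5: (5,2)S 2/2 · (5,3)S 1/3 · (5,4)N 1/2
The smallest same-type fraction is 1/3 at (4,3), which reduces to 1/3. Any threshold above that leaves this agent unsatisfied.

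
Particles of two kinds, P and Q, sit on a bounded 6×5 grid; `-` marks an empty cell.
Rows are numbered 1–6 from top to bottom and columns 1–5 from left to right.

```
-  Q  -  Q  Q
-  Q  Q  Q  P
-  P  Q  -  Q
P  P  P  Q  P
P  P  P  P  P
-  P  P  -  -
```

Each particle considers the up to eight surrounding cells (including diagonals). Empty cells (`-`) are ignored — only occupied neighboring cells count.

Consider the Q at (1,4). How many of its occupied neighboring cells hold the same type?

3

Occupied neighbors of (1,4): (1,5)=Q, (2,3)=Q, (2,4)=Q, (2,5)=P.
Same type (Q): 3 of 4.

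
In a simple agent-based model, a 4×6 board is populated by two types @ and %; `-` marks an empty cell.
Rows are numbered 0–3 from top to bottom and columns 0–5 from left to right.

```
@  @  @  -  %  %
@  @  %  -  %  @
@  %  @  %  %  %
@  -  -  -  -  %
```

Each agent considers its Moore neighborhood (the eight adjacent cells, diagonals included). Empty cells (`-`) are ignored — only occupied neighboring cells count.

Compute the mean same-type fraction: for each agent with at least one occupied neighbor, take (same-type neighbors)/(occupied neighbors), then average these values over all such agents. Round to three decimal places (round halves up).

0.638

(0,0)@ 3/3
(0,1)@ 4/5
(0,2)@ 2/3
(0,4)% 2/3
(0,5)% 2/3
(1,0)@ 4/5
(1,1)@ 6/8
(1,2)% 2/6
(1,4)% 5/6
(1,5)@ 0/5
(2,0)@ 3/4
(2,1)% 1/6
(2,2)@ 1/4
(2,3)% 3/4
(2,4)% 4/5
(2,5)% 3/4
(3,0)@ 1/2
(3,5)% 2/2
Sum over 18 agents: 3/3 + 4/5 + 2/3 + 2/3 + 2/3 + 4/5 + 6/8 + 2/6 + 5/6 + 0/5 + 3/4 + 1/6 + 1/4 + 3/4 + 4/5 + 3/4 + 1/2 + 2/2 = 689/60; mean = 689/60 ÷ 18 = 689/1080 = 0.637962… → 0.638.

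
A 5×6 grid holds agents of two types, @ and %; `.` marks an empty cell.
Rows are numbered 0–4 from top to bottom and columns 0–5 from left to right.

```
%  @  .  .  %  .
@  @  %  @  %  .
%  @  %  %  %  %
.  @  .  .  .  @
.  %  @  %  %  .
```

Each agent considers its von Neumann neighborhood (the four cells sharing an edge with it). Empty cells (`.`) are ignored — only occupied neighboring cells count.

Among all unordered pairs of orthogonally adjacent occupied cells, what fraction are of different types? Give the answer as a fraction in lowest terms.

13/24

Scan each occupied cell's neighbors to the right and below so each pair is counted once.
Row 0: %(0,0)–@(0,1)≠ %(0,0)–@(1,0)≠ @(0,1)–@(1,1)= %(0,4)–%(1,4)=  → 2/4 unlike.
Row 1: @(1,0)–@(1,1)= @(1,0)–%(2,0)≠ @(1,1)–%(1,2)≠ @(1,1)–@(2,1)= %(1,2)–@(1,3)≠ %(1,2)–%(2,2)= @(1,3)–%(1,4)≠ @(1,3)–%(2,3)≠ %(1,4)–%(2,4)=  → 5/9 unlike.
Row 2: %(2,0)–@(2,1)≠ @(2,1)–%(2,2)≠ @(2,1)–@(3,1)= %(2,2)–%(2,3)= %(2,3)–%(2,4)= %(2,4)–%(2,5)= %(2,5)–@(3,5)≠  → 3/7 unlike.
Row 3: @(3,1)–%(4,1)≠  → 1/1 unlike.
Row 4: %(4,1)–@(4,2)≠ @(4,2)–%(4,3)≠ %(4,3)–%(4,4)=  → 2/3 unlike.
Total adjacent occupied pairs: 24; unlike-type pairs: 13.
13/24 is already in lowest terms.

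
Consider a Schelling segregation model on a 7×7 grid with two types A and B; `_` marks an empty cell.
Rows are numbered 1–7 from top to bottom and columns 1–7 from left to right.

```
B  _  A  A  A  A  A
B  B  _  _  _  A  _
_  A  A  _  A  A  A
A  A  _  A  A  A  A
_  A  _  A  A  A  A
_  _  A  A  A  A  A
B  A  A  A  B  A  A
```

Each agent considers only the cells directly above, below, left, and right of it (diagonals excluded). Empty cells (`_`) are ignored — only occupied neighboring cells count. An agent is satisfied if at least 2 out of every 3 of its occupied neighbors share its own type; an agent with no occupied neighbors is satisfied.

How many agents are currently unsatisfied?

(1,1)B 1/1 satisfied
(1,3)A 1/1 satisfied
(1,4)A 2/2 satisfied
(1,5)A 2/2 satisfied
(1,6)A 3/3 satisfied
(1,7)A 1/1 satisfied
(2,1)B 2/2 satisfied
(2,2)B 1/2 not
(2,6)A 2/2 satisfied
(3,2)A 2/3 satisfied
(3,3)A 1/1 satisfied
(3,5)A 2/2 satisfied
(3,6)A 4/4 satisfied
(3,7)A 2/2 satisfied
(4,1)A 1/1 satisfied
(4,2)A 3/3 satisfied
(4,4)A 2/2 satisfied
(4,5)A 4/4 satisfied
(4,6)A 4/4 satisfied
(4,7)A 3/3 satisfied
(5,2)A 1/1 satisfied
(5,4)A 3/3 satisfied
(5,5)A 4/4 satisfied
(5,6)A 4/4 satisfied
(5,7)A 3/3 satisfied
(6,3)A 2/2 satisfied
(6,4)A 4/4 satisfied
(6,5)A 3/4 satisfied
(6,6)A 4/4 satisfied
(6,7)A 3/3 satisfied
(7,1)B 0/1 not
(7,2)A 1/2 not
(7,3)A 3/3 satisfied
(7,4)A 2/3 satisfied
(7,5)B 0/3 not
(7,6)A 2/3 satisfied
(7,7)A 2/2 satisfied
Unsatisfied: (2,2), (7,1), (7,2), (7,5) — 4 in total.

4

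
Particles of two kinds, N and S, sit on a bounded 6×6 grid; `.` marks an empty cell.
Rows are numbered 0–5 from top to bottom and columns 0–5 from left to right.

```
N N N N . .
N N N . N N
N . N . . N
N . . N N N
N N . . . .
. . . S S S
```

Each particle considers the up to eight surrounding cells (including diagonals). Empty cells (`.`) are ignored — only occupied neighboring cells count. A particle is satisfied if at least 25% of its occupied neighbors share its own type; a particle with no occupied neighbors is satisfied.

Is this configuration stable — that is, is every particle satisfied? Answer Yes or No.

(0,0)N 3/3 ok
(0,1)N 5/5 ok
(0,2)N 4/4 ok
(0,3)N 3/3 ok
(1,0)N 4/4 ok
(1,1)N 7/7 ok
(1,2)N 5/5 ok
(1,4)N 3/3 ok
(1,5)N 2/2 ok
(2,0)N 3/3 ok
(2,2)N 3/3 ok
(2,5)N 4/4 ok
(3,0)N 3/3 ok
(3,3)N 2/2 ok
(3,4)N 3/3 ok
(3,5)N 2/2 ok
(4,0)N 2/2 ok
(4,1)N 2/2 ok
(5,3)S 1/1 ok
(5,4)S 2/2 ok
(5,5)S 1/1 ok
All meet the threshold, so the configuration is stable.

Yes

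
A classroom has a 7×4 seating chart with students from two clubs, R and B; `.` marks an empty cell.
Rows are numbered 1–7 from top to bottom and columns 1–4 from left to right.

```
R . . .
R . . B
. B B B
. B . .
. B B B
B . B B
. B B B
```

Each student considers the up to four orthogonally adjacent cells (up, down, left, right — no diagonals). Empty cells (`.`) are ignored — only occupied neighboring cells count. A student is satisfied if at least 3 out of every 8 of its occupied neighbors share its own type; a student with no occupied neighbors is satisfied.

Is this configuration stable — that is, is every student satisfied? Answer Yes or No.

Row 1: (1,1)R 1/1 satisfied
Row 2: (2,1)R 1/1 satisfied · (2,4)B 1/1 satisfied
Row 3: (3,2)B 2/2 satisfied · (3,3)B 2/2 satisfied · (3,4)B 2/2 satisfied
Row 4: (4,2)B 2/2 satisfied
Row 5: (5,2)B 2/2 satisfied · (5,3)B 3/3 satisfied · (5,4)B 2/2 satisfied
Row 6: (6,1)B 0/0 satisfied · (6,3)B 3/3 satisfied · (6,4)B 3/3 satisfied
Row 7: (7,2)B 1/1 satisfied · (7,3)B 3/3 satisfied · (7,4)B 2/2 satisfied
All meet the threshold, so the configuration is stable.

Yes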